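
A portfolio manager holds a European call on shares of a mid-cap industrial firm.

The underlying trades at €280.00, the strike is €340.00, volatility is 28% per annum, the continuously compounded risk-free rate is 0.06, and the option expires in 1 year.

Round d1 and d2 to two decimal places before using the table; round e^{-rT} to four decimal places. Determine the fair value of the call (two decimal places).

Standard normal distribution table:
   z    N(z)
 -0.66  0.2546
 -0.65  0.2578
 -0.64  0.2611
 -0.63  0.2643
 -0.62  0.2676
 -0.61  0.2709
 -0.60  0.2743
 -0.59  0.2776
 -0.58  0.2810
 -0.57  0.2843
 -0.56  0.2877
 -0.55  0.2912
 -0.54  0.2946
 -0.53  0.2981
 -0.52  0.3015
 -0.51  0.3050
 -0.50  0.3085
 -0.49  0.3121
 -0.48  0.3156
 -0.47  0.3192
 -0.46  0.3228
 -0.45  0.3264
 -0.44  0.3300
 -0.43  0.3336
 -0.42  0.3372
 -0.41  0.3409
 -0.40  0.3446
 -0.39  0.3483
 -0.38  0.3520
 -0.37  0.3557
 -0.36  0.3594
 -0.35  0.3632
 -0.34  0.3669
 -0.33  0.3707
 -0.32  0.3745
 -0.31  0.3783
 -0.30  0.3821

σ√T = 0.28 × 1.0000 = 0.2800
d₁ = [ln(280/340) + (0.06 + ½·0.28²)·1] / (σ√T) = (-0.1942 + 0.0992) / 0.2800 = -0.3391 which rounds to -0.34
d₂ = -0.3391 − 0.2800 = -0.6191 which rounds to -0.62
e^(−rT) = e^(−0.06·1) = 0.9418
N(d₁) = N(-0.34) = 0.3669;  N(d₂) = N(-0.62) = 0.2676
C = 280·0.3669 − 340·0.9418·0.2676 = 102.7320 − 85.6887 = 17.0433

€17.04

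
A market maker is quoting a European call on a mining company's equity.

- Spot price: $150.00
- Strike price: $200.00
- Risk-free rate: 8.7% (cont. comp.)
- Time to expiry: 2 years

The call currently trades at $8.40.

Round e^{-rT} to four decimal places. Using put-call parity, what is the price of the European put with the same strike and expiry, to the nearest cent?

e^(−rT) = e^(−0.087·2) = 0.8403
Put-call parity: C − P = S − K·e^(−rT) = 150 − 200·0.8403 = 150 − 168.0600 = -18.0600
P = C − (C − P) = 8.40 − (-18.0600) = 26.4600

$26.46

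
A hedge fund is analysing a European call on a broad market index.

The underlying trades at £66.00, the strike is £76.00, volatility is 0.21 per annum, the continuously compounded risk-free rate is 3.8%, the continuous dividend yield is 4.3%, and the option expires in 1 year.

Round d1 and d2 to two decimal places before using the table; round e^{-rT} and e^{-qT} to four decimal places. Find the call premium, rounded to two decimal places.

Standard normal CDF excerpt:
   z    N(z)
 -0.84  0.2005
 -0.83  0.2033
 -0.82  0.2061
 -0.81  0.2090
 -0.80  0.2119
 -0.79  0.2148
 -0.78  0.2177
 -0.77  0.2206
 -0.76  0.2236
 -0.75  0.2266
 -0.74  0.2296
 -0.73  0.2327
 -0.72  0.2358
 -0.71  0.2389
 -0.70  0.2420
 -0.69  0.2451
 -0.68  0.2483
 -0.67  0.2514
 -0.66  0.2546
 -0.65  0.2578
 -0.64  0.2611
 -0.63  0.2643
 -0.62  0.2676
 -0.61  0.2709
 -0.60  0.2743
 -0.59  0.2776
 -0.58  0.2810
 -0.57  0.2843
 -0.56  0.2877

£2.05

σ√T = 0.21·√1 = 0.2100
d₁ = [ln(66/76) + (0.038 − 0.043 + 0.21²/2)·1] / 0.2100 = [-0.1411 + 0.0170] / 0.2100 = -0.5906 which rounds to -0.59
d₂ = d₁ − σ√T = -0.5906 − 0.2100 = -0.8006 which rounds to -0.80
e^(−qT) = e^(−0.043·1) = 0.9579;  e^(−rT) = e^(−0.038·1) = 0.9627
C = 66·0.9579·N(-0.59) − 76·0.9627·N(-0.80) = 66·0.9579·0.2776 − 76·0.9627·0.2119 = 17.5503 − 15.5037 = 2.0466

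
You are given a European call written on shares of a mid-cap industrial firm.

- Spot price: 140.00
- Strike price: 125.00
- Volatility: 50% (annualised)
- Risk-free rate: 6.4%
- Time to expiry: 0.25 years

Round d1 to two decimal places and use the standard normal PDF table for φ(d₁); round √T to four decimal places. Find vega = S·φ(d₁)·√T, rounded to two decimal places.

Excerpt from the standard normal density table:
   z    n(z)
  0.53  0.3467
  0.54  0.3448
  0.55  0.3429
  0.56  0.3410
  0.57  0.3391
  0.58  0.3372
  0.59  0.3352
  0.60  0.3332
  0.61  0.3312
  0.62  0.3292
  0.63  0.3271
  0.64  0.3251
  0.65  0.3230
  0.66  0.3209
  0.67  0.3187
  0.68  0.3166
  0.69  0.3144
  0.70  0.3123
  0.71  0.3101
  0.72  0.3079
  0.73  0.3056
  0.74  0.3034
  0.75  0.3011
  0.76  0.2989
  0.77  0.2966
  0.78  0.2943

σ√T = 0.5 × 0.5000 = 0.2500
d₁ = [ln(140/125) + (0.064 + ½·0.5²)·0.25] / (σ√T) = (0.1133 + 0.0473) / 0.2500 = 0.6423 → 0.64
√T = √0.25 = 0.5000
φ(d₁) = φ(0.64) = 0.3251
vega = S·φ(d₁)·√T = 140·0.3251·0.5000 = 22.7570

22.76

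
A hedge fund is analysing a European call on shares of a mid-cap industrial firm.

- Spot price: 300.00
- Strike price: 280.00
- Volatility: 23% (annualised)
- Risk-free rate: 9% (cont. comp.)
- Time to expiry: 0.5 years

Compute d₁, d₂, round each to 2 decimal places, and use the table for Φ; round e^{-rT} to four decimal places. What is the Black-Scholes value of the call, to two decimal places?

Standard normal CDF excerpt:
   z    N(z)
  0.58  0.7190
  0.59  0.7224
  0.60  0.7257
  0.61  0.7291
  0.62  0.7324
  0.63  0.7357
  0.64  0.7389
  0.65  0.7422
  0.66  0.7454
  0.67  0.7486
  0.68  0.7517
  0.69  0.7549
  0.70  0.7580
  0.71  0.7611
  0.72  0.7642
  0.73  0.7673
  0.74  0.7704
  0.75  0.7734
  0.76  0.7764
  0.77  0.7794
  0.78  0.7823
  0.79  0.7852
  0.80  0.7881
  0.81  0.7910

T = 0.5;  σ√T = 0.1626
d₁ = [ln(300/280) + (0.09 + 0.23²/2)·0.5] / 0.1626 = [0.0690 + 0.0582] / 0.1626 = 0.7822 ≈ 0.78
d₂ = d₁ − σ√T = 0.7822 − 0.1626 = 0.6196 ≈ 0.62
exp(−rT) = exp(−0.09·0.5) = 0.9560
C = 300·N(0.78) − 280·0.9560·N(0.62) = 300·0.7823 − 280·0.9560·0.7324 = 234.6900 − 196.0488 = 38.6412

38.64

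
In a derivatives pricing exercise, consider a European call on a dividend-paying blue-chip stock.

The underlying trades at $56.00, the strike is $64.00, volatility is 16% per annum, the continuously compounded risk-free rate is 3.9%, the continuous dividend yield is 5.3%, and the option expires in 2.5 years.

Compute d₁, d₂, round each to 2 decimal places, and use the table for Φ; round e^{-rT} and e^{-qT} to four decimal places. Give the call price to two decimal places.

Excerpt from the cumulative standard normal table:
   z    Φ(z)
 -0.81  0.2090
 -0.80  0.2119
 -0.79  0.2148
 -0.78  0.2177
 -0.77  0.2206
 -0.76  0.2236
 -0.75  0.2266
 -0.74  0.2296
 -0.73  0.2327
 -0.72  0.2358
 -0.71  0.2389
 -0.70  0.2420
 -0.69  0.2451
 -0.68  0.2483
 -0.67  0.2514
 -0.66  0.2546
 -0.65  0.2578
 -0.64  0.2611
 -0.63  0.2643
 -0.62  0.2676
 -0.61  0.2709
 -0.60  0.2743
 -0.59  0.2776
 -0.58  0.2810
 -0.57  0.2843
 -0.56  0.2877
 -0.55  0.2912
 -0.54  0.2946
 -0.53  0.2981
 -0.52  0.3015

$1.98

σ√T = 0.16·√2.5 = 0.2530
d₁ = [ln(56/64) + (0.039 − 0.053 + ½·0.16²)·2.5] / (σ√T) = (-0.1335 − 0.0030) / 0.2530 = -0.5397 ≈ -0.54
d₂ = -0.5397 − 0.2530 = -0.7927 ≈ -0.79
exp(−qT) = exp(−0.053·2.5) = 0.8759;  exp(−rT) = exp(−0.039·2.5) = 0.9071
C = 56·0.8759·N(-0.54) − 64·0.9071·N(-0.79) = 56·0.8759·0.2946 − 64·0.9071·0.2148 = 14.4502 − 12.4701 = 1.9802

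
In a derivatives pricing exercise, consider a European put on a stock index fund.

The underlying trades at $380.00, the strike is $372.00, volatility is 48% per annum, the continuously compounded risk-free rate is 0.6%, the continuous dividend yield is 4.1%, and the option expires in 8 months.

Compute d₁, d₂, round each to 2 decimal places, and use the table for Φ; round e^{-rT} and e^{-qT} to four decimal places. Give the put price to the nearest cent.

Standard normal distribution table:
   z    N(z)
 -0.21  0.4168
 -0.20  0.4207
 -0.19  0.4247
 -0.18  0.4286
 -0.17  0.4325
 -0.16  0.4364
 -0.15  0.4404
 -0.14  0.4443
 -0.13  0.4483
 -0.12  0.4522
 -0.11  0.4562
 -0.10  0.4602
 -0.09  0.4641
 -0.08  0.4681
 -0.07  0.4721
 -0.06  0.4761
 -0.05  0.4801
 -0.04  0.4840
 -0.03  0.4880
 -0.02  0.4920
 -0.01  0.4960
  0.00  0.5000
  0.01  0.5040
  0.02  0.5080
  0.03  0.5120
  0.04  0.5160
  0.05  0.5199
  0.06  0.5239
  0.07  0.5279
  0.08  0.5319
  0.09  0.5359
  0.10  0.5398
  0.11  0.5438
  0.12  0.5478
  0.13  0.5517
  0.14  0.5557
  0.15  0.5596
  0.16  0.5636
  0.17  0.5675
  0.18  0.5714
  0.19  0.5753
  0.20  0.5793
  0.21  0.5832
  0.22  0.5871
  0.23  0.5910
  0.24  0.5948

$57.61

T = 0.6667;  σ√T = 0.3919
d₁ = [ln(380/372) + (0.006 − 0.041 + ½·0.48²)·0.6667] / (σ√T) = (0.0213 + 0.0535) / 0.3919 = 0.1907 ⇒ 0.19
d₂ = 0.1907 − 0.3919 = -0.2012 ⇒ -0.20
e^(−qT) = e^(−0.041·0.6667) = 0.9730;  e^(−rT) = e^(−0.006·0.6667) = 0.9960
N(−d₂) = N(0.20) = 0.5793;  N(−d₁) = N(-0.19) = 0.4247
P = 372·0.9960·0.5793 − 380·0.9730·0.4247 = 214.6376 − 157.0286 = 57.6090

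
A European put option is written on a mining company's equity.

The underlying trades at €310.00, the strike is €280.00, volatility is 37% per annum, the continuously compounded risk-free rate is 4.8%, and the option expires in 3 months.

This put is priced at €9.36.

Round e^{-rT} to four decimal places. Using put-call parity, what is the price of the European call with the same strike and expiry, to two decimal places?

exp(−rT) = exp(−0.048·0.25) = 0.9881
Put-call parity: C − P = S − K·e^(−rT) = 310 − 280·0.9881 = 310 − 276.6680 = 33.3320
C = P + (C − P) = 9.36 + (33.3320) = 42.6920

€42.69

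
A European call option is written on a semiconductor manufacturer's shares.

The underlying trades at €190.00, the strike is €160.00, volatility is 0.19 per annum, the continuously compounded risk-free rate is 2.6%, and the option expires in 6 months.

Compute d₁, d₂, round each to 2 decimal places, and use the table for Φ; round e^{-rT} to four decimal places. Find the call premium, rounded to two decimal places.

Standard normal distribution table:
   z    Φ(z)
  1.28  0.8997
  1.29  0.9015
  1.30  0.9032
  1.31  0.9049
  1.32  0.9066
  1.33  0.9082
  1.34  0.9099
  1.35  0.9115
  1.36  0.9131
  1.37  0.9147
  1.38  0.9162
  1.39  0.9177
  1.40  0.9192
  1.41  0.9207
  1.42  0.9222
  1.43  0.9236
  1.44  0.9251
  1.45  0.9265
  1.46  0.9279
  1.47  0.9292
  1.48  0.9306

σ√T = 0.19·√0.5 = 0.1344
d₁ = [ln(190/160) + (0.026 + 0.19²/2)·0.5] / 0.1344 = [0.1719 + 0.0220] / 0.1344 = 1.4431 ≈ 1.44
d₂ = d₁ − σ√T = 1.4431 − 0.1344 = 1.3087 ≈ 1.31
exp(−rT) = exp(−0.026·0.5) = 0.9871
N(d₁) = N(1.44) = 0.9251;  N(d₂) = N(1.31) = 0.9049
C = 190·0.9251 − 160·0.9871·0.9049 = 175.7690 − 142.9163 = 32.8527

€32.85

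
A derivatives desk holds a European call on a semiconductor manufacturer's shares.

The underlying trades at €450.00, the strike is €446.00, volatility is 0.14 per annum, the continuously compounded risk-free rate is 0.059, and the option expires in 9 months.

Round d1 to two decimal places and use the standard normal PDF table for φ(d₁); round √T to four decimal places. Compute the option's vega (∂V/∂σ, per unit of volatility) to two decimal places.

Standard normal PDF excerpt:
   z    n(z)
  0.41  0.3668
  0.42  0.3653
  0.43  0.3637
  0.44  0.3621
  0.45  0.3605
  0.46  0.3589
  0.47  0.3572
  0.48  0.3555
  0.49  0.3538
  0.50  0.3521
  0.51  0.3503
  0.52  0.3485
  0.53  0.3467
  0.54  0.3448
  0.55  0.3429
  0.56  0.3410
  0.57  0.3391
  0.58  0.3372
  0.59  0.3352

137.21

T = 0.75;  σ√T = 0.1212
d₁ = [ln(450/446) + (0.059 + 0.14²/2)·0.75] / 0.1212 = [0.0089 + 0.0516] / 0.1212 = 0.4992 ≈ 0.50
√T = √0.75 = 0.8660
φ(d₁) = φ(0.50) = 0.3521
vega = S·φ(d₁)·√T = 450·0.3521·0.8660 = 137.2134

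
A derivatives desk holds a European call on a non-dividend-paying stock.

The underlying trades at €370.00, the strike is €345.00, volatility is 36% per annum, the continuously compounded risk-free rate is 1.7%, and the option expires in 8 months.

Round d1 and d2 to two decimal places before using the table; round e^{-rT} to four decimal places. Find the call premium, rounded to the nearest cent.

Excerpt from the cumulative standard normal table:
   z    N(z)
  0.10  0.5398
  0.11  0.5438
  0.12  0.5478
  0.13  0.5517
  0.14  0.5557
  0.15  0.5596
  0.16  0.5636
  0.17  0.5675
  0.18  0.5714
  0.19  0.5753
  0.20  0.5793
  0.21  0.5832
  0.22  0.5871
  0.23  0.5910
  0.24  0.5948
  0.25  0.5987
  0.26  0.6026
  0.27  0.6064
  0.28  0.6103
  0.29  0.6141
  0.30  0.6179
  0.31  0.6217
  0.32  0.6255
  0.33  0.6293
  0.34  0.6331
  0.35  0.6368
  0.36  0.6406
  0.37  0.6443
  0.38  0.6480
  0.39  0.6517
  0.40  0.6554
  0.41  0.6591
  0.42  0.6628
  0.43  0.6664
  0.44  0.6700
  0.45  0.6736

€57.05

σ√T = 0.36 × 0.8165 = 0.2939
d₁ = [ln(370/345) + (0.017 + 0.36²/2)·0.6667] / 0.2939 = [0.0700 + 0.0545] / 0.2939 = 0.4235 → 0.42
d₂ = d₁ − σ√T = 0.4235 − 0.2939 = 0.1296 → 0.13
e^(−rT) = e^(−0.017·0.6667) = 0.9887
C = 370·N(0.42) − 345·0.9887·N(0.13) = 370·0.6628 − 345·0.9887·0.5517 = 245.2360 − 188.1857 = 57.0503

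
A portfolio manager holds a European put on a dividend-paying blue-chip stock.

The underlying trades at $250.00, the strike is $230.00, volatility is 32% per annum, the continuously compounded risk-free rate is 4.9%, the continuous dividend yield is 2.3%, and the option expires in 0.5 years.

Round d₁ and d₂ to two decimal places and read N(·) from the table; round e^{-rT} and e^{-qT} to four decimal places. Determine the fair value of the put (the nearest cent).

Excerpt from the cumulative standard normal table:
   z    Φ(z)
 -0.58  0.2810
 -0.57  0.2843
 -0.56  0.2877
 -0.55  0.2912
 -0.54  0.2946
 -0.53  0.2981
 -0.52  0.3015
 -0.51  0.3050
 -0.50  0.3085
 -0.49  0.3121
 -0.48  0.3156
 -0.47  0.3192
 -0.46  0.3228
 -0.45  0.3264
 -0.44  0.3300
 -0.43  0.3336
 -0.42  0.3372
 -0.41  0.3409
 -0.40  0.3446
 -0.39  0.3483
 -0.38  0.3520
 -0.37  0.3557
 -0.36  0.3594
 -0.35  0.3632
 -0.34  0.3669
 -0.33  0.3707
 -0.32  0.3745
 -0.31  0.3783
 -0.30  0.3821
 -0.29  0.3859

T = 0.5;  σ√T = 0.2263
d₁ = [ln(250/230) + (0.049 − 0.023 + 0.32²/2)·0.5] / 0.2263 = [0.0834 + 0.0386] / 0.2263 = 0.5391 which rounds to 0.54
d₂ = d₁ − σ√T = 0.5391 − 0.2263 = 0.3128 which rounds to 0.31
e^(−qT) = e^(−0.023·0.5) = 0.9886;  e^(−rT) = e^(−0.049·0.5) = 0.9758
P = 230·0.9758·N(-0.31) − 250·0.9886·N(-0.54) = 230·0.9758·0.3783 − 250·0.9886·0.2946 = 84.9034 − 72.8104 = 12.0930

$12.09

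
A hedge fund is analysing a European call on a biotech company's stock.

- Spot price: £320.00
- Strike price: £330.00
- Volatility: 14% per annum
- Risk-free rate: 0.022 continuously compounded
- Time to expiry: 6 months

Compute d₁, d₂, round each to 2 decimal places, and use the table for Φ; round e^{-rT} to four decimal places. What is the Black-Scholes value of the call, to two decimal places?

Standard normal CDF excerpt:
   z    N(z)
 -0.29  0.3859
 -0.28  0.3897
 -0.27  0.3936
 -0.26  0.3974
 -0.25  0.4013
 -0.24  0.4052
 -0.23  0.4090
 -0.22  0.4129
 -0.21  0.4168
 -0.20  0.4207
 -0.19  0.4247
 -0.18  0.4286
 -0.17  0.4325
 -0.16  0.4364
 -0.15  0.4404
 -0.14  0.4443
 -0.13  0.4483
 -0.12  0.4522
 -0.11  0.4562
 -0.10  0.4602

σ√T = 0.14·√0.5 = 0.0990
ln(S/K) + (r + σ²/2)T = ln(320/330) + (0.022 + 0.14²/2)·0.5 = -0.0308 + 0.0159 = -0.0149
d₁ = -0.0149 / 0.0990 = -0.1502 which rounds to -0.15
d₂ = d₁ − σ√T = -0.1502 − 0.0990 = -0.2492 which rounds to -0.25
exp(−rT) = exp(−0.022·0.5) = 0.9891
N(d₁) = N(-0.15) = 0.4404;  N(d₂) = N(-0.25) = 0.4013
C = 320·0.4404 − 330·0.9891·0.4013 = 140.9280 − 130.9855 = 9.9425

£9.94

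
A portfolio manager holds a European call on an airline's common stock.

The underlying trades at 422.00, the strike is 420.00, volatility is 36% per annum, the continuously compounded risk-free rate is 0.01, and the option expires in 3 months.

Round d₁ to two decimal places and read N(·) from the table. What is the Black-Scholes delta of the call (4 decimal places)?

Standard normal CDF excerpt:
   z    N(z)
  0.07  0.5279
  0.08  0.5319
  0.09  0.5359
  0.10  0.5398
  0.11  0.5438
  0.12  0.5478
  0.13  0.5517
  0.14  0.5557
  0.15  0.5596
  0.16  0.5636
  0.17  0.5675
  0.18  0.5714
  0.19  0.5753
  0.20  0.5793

0.5517

T = 0.25;  σ√T = 0.1800
ln(S/K) + (r + σ²/2)T = ln(422/420) + (0.01 + 0.36²/2)·0.25 = 0.0048 + 0.0187 = 0.0235
d₁ = 0.0235 / 0.1800 = 0.1303 ⇒ 0.13
N(d₁) = N(0.13) = 0.5517
Δ_call = N(d₁) = 0.5517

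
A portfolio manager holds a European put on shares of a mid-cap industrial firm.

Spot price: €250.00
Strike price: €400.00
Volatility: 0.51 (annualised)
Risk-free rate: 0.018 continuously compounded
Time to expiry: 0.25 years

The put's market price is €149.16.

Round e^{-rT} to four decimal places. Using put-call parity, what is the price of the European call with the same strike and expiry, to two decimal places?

exp(−rT) = exp(−0.018·0.25) = 0.9955
Put-call parity: C − P = S − K·e^(−rT) = 250 − 400·0.9955 = 250 − 398.2000 = -148.2000
C = P + (C − P) = 149.16 + (-148.2000) = 0.9600

€0.96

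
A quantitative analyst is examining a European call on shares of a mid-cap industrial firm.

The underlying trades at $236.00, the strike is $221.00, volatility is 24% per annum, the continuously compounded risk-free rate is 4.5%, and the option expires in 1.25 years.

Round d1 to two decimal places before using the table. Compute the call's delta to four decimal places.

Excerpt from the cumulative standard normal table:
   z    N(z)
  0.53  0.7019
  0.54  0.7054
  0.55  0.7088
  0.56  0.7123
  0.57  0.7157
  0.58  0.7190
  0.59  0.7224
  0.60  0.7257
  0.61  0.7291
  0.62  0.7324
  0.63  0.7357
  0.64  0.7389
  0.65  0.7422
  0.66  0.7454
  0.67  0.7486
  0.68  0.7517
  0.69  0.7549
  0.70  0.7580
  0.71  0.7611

0.7224

σ√T = 0.24·√1.25 = 0.2683
d₁ = [ln(236/221) + (0.045 + 0.24²/2)·1.25] / 0.2683 = [0.0657 + 0.0922] / 0.2683 = 0.5885 ⇒ 0.59
N(d₁) = N(0.59) = 0.7224
Δ_call = N(d₁) = 0.7224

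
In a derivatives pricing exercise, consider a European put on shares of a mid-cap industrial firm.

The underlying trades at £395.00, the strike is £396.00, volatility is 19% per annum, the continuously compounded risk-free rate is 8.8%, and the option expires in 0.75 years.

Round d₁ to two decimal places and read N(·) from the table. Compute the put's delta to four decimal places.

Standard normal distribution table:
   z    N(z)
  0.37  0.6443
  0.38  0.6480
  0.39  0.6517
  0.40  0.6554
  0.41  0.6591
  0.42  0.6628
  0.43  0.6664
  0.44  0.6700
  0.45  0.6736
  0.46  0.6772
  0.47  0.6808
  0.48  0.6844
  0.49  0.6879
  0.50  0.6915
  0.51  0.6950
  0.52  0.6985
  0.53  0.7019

-0.3192

σ√T = 0.19·√0.75 = 0.1645
d₁ = [ln(395/396) + (0.088 + ½·0.19²)·0.75] / (σ√T) = (-0.0025 + 0.0795) / 0.1645 = 0.4680 → 0.47
N(d₁) = N(0.47) = 0.6808
Δ_put = N(d₁) − 1 = 0.6808 − 1 = -0.3192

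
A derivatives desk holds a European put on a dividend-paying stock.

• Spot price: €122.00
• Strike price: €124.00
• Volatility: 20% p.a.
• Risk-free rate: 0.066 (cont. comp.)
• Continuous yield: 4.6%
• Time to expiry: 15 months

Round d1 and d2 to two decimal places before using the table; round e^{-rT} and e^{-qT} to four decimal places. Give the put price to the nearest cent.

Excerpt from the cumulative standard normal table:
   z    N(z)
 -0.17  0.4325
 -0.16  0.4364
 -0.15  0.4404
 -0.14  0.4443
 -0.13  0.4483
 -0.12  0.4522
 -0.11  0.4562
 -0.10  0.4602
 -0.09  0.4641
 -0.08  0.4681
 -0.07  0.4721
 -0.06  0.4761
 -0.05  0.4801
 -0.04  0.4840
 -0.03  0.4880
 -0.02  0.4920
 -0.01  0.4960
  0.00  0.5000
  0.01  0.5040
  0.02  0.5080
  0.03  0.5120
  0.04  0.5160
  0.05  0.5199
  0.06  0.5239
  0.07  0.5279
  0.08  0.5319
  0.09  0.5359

T = 1.25;  σ√T = 0.2236
ln(S/K) + (r − q + σ²/2)T = ln(122/124) + (0.066 − 0.046 + 0.2²/2)·1.25 = -0.0163 + 0.0500 = 0.0337
d₁ = 0.0337 / 0.2236 = 0.1509 ≈ 0.15
d₂ = d₁ − σ√T = 0.1509 − 0.2236 = -0.0727 ≈ -0.07
e^(−qT) = e^(−0.046·1.25) = 0.9441;  e^(−rT) = e^(−0.066·1.25) = 0.9208
N(−d₂) = N(0.07) = 0.5279;  N(−d₁) = N(-0.15) = 0.4404
P = 124·0.9208·0.5279 − 122·0.9441·0.4404 = 60.2752 − 50.7254 = 9.5498

€9.55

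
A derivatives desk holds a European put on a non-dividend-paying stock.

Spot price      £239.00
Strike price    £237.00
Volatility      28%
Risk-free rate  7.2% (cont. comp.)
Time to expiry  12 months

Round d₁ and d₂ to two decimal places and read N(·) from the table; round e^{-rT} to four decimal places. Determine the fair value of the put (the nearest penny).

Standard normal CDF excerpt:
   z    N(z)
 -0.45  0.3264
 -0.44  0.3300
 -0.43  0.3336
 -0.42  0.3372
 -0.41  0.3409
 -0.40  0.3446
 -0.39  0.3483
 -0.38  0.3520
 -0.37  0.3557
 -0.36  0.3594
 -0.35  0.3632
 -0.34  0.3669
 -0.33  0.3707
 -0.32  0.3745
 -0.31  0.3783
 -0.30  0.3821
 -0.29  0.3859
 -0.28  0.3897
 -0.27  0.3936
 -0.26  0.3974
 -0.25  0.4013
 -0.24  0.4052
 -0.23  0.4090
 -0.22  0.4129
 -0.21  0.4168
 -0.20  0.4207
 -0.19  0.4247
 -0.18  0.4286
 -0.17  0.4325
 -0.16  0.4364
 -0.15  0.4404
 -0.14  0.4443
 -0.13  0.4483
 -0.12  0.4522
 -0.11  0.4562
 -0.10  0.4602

£17.39

T = 1;  σ√T = 0.2800
d₁ = [ln(239/237) + (0.072 + ½·0.28²)·1] / (σ√T) = (0.0084 + 0.1112) / 0.2800 = 0.4272 → 0.43
d₂ = 0.4272 − 0.2800 = 0.1472 → 0.15
exp(−rT) = exp(−0.072·1) = 0.9305
N(−d₂) = N(-0.15) = 0.4404;  N(−d₁) = N(-0.43) = 0.3336
P = 237·0.9305·0.4404 − 239·0.3336 = 97.1208 − 79.7304 = 17.3904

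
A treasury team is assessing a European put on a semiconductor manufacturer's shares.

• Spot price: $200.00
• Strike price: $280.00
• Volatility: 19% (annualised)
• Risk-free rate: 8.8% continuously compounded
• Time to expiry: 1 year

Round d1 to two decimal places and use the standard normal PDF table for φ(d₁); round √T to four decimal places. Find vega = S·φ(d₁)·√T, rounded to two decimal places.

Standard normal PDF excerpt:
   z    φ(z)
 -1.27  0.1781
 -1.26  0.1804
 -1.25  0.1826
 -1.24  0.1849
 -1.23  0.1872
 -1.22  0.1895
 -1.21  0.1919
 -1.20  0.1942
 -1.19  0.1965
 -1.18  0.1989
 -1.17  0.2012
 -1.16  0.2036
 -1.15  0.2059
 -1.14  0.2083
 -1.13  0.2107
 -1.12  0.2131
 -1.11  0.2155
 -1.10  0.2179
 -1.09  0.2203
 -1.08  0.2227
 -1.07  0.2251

σ√T = 0.19 × 1.0000 = 0.1900
d₁ = [ln(200/280) + (0.088 + 0.19²/2)·1] / 0.1900 = [-0.3365 + 0.1060] / 0.1900 = -1.2127 ⇒ -1.21
√T = √1 = 1.0000
φ(d₁) = φ(-1.21) = 0.1919
vega = S·φ(d₁)·√T = 200·0.1919·1.0000 = 38.3800

38.38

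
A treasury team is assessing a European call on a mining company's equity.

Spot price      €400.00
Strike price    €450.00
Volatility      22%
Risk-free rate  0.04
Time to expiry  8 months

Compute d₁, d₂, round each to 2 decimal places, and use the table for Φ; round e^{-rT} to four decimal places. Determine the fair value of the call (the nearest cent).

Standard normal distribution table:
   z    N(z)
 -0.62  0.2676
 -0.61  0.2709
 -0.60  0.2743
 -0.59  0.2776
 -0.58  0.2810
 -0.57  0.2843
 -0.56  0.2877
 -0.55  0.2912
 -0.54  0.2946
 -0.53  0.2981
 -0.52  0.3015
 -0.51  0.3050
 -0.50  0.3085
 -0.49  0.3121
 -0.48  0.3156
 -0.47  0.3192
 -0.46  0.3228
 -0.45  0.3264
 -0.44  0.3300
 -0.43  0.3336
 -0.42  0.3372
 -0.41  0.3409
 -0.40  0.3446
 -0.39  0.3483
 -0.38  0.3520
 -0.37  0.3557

σ√T = 0.22·√0.6667 = 0.1796
ln(S/K) + (r + σ²/2)T = ln(400/450) + (0.04 + 0.22²/2)·0.6667 = -0.1178 + 0.0428 = -0.0750
d₁ = -0.0750 / 0.1796 = -0.4174 ≈ -0.42
d₂ = d₁ − σ√T = -0.4174 − 0.1796 = -0.5971 ≈ -0.60
exp(−rT) = exp(−0.04·0.6667) = 0.9737
N(d₁) = N(-0.42) = 0.3372;  N(d₂) = N(-0.60) = 0.2743
C = 400·0.3372 − 450·0.9737·0.2743 = 134.8800 − 120.1887 = 14.6913

€14.69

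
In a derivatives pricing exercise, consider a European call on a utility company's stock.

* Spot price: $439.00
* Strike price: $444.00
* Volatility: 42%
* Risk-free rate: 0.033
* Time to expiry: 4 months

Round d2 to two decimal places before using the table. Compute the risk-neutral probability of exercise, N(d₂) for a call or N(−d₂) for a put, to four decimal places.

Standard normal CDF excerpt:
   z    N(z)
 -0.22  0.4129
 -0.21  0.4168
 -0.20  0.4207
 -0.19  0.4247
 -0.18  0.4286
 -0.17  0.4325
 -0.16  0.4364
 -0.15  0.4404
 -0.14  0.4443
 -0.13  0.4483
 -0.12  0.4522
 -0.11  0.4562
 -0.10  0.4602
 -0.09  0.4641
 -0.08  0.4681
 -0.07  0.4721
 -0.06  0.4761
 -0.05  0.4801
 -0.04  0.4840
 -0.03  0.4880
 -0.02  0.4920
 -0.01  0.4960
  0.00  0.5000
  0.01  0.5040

0.4522

σ√T = 0.42·√0.3333 = 0.2425
d₁ = [ln(439/444) + (0.033 + ½·0.42²)·0.3333] / (σ√T) = (-0.0113 + 0.0404) / 0.2425 = 0.1199 which rounds to 0.12
d₂ = 0.1199 − 0.2425 = -0.1226 which rounds to -0.12
Pr(exercise) under Q = N(d₂) = 0.4522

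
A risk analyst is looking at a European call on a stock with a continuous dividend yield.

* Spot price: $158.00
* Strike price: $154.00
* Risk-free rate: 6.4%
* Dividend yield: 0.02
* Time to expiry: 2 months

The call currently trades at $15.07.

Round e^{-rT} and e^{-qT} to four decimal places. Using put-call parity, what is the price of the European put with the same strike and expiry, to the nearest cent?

exp(−qT) = exp(−0.02·0.1667) = 0.9967;  exp(−rT) = exp(−0.064·0.1667) = 0.9894
Put-call parity: C − P = S·e^(−qT) − K·e^(−rT) = 158·0.9967 − 154·0.9894 = 157.4786 − 152.3676 = 5.1110
P = C − (C − P) = 15.07 − (5.1110) = 9.9590

$9.96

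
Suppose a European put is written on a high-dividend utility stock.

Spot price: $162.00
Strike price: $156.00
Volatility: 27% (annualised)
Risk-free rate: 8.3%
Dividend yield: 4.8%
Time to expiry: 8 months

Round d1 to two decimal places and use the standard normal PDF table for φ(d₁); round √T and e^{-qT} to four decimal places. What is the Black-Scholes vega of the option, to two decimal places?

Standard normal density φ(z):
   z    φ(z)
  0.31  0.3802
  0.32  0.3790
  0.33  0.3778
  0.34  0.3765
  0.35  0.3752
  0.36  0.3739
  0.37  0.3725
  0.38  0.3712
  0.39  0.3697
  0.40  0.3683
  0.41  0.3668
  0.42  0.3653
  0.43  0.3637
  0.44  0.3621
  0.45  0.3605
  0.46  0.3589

σ√T = 0.27 × 0.8165 = 0.2205
d₁ = [ln(162/156) + (0.083 − 0.048 + ½·0.27²)·0.6667] / (σ√T) = (0.0377 + 0.0476) / 0.2205 = 0.3873 ⇒ 0.39
√T = √0.6667 = 0.8165
φ(d₁) = φ(0.39) = 0.3697
e^(−qT) = e^(−0.048·0.6667) = 0.9685
vega = S·e^(−qT)·φ(d₁)·√T = 162·0.9685·0.3697·0.8165 = 47.3609
(Vega is the same for a European call and put with the same parameters.)

47.36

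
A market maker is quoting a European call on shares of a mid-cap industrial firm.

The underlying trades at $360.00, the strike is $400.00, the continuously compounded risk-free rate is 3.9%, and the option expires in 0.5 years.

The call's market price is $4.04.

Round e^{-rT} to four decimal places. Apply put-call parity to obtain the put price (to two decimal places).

exp(−rT) = exp(−0.039·0.5) = 0.9807
Put-call parity: C − P = S − K·e^(−rT) = 360 − 400·0.9807 = 360 − 392.2800 = -32.2800
P = C − (C − P) = 4.04 − (-32.2800) = 36.3200

$36.32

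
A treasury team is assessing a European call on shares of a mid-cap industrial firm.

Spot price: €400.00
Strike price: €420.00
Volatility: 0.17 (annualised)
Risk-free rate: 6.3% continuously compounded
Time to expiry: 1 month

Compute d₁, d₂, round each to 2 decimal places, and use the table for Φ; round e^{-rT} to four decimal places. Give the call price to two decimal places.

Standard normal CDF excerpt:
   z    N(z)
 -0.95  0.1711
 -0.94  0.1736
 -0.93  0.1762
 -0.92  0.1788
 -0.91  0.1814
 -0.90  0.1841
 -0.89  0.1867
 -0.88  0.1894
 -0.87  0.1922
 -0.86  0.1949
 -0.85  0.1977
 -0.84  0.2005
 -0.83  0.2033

T = 0.08333;  σ√T = 0.0491
d₁ = [ln(400/420) + (0.063 + 0.17²/2)·0.08333] / 0.0491 = [-0.0488 + 0.0065] / 0.0491 = -0.8627 ≈ -0.86
d₂ = d₁ − σ√T = -0.8627 − 0.0491 = -0.9118 ≈ -0.91
e^(−rT) = e^(−0.063·0.08333) = 0.9948
N(d₁) = N(-0.86) = 0.1949;  N(d₂) = N(-0.91) = 0.1814
C = 400·0.1949 − 420·0.9948·0.1814 = 77.9600 − 75.7918 = 2.1682

€2.17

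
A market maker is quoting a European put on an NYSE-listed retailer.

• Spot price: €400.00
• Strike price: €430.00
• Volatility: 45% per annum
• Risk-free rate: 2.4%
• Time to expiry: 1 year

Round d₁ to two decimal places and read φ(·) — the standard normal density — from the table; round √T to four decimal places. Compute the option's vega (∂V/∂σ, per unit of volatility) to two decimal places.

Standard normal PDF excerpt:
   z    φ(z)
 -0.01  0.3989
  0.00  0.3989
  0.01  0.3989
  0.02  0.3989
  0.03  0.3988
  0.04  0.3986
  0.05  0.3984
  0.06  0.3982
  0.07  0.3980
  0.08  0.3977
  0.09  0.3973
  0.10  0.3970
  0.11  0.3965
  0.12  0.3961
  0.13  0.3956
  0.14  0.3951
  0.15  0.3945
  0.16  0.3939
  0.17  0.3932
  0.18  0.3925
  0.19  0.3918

158.44

T = 1;  σ√T = 0.4500
ln(S/K) + (r + σ²/2)T = ln(400/430) + (0.024 + 0.45²/2)·1 = -0.0723 + 0.1253 = 0.0529
d₁ = 0.0529 / 0.4500 = 0.1176 → 0.12
√T = √1 = 1.0000
φ(d₁) = φ(0.12) = 0.3961
vega = S·φ(d₁)·√T = 400·0.3961·1.0000 = 158.4400
(Vega is the same for a European call and put with the same parameters.)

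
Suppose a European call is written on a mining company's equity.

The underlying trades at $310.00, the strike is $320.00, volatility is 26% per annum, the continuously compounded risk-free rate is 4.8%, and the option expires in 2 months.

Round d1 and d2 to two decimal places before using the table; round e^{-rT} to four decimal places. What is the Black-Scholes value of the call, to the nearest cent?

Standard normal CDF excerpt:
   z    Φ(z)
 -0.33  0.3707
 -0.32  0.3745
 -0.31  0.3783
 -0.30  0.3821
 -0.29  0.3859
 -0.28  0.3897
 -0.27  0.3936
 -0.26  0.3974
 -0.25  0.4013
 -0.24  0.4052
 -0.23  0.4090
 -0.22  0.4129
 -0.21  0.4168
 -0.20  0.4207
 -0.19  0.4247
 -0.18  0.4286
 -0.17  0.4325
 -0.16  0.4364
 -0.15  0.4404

σ√T = 0.26 × 0.4082 = 0.1061
d₁ = [ln(310/320) + (0.048 + 0.26²/2)·0.1667] / 0.1061 = [-0.0317 + 0.0136] / 0.1061 = -0.1707 ⇒ -0.17
d₂ = d₁ − σ√T = -0.1707 − 0.1061 = -0.2768 ⇒ -0.28
exp(−rT) = exp(−0.048·0.1667) = 0.9920
C = 310·N(-0.17) − 320·0.9920·N(-0.28) = 310·0.4325 − 320·0.9920·0.3897 = 134.0750 − 123.7064 = 10.3686

$10.37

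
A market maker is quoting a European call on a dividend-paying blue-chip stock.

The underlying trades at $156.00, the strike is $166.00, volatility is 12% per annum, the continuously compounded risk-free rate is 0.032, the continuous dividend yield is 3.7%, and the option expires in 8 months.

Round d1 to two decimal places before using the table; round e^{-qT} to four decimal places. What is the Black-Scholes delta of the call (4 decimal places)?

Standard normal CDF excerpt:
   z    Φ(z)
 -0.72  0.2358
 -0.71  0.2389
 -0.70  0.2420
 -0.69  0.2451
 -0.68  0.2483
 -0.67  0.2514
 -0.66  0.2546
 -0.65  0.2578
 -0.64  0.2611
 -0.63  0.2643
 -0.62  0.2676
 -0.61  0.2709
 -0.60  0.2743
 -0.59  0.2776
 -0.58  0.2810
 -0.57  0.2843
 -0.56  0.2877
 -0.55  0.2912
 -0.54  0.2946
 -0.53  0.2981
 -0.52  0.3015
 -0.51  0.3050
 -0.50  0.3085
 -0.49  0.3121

σ√T = 0.12·√0.6667 = 0.0980
d₁ = [ln(156/166) + (0.032 − 0.037 + 0.12²/2)·0.6667] / 0.0980 = [-0.0621 + 0.0015] / 0.0980 = -0.6192 ≈ -0.62
N(d₁) = N(-0.62) = 0.2676
Δ_call = e^(−qT)·N(d₁) = 0.9756·0.2676 = 0.2611

0.2611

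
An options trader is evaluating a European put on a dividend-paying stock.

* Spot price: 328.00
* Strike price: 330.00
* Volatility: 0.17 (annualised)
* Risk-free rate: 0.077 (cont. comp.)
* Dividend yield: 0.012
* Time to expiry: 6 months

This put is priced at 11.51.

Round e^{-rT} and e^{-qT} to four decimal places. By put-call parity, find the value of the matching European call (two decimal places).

exp(−qT) = exp(−0.012·0.5) = 0.9940;  exp(−rT) = exp(−0.077·0.5) = 0.9622
Put-call parity: C − P = S·e^(−qT) − K·e^(−rT) = 328·0.9940 − 330·0.9622 = 326.0320 − 317.5260 = 8.5060
C = P + (C − P) = 11.51 + (8.5060) = 20.0160

20.02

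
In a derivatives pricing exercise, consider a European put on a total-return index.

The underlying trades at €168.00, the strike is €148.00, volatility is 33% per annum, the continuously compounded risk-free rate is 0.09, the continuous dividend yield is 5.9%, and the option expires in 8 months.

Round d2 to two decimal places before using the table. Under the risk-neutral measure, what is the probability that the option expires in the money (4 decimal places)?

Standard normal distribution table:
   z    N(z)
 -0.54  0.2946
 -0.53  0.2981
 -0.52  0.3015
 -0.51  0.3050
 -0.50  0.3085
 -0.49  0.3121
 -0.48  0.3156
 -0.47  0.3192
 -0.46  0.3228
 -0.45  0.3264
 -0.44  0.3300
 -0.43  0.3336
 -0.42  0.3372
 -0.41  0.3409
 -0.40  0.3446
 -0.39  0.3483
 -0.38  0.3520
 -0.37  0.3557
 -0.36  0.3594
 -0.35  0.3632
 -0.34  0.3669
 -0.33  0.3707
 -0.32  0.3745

σ√T = 0.33 × 0.8165 = 0.2694
ln(S/K) + (r − q + σ²/2)T = ln(168/148) + (0.09 − 0.059 + 0.33²/2)·0.6667 = 0.1268 + 0.0570 = 0.1837
d₁ = 0.1837 / 0.2694 = 0.6818 which rounds to 0.68
d₂ = d₁ − σ√T = 0.6818 − 0.2694 = 0.4124 which rounds to 0.41
Risk-neutral Pr[S_T < K] = N(−d₂) = N(-0.41) = 0.3409

0.3409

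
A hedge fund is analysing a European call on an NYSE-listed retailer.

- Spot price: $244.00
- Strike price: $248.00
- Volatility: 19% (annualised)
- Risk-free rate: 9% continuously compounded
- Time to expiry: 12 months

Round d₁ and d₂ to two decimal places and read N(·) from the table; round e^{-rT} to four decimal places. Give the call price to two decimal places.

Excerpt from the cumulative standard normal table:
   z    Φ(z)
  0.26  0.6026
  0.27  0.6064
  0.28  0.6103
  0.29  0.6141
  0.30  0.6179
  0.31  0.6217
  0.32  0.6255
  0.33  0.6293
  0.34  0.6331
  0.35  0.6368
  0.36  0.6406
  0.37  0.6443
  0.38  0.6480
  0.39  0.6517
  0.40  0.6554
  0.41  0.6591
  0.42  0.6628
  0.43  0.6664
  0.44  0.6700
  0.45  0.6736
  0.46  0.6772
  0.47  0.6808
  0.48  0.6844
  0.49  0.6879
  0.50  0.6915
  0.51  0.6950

T = 1;  σ√T = 0.1900
ln(S/K) + (r + σ²/2)T = ln(244/248) + (0.09 + 0.19²/2)·1 = -0.0163 + 0.1080 = 0.0918
d₁ = 0.0918 / 0.1900 = 0.4831 ⇒ 0.48
d₂ = d₁ − σ√T = 0.4831 − 0.1900 = 0.2931 ⇒ 0.29
exp(−rT) = exp(−0.09·1) = 0.9139
N(d₁) = N(0.48) = 0.6844;  N(d₂) = N(0.29) = 0.6141
C = 244·0.6844 − 248·0.9139·0.6141 = 166.9936 − 139.1840 = 27.8096

$27.81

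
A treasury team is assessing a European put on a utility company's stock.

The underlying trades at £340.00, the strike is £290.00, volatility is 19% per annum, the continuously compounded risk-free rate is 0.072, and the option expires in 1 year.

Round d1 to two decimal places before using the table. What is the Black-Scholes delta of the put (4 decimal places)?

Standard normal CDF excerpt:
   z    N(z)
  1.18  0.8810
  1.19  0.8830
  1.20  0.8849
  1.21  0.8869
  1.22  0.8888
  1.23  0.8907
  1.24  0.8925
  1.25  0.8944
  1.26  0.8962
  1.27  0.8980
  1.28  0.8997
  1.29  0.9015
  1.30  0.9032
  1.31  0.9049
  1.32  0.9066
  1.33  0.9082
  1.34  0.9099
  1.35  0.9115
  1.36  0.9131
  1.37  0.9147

T = 1;  σ√T = 0.1900
d₁ = [ln(340/290) + (0.072 + 0.19²/2)·1] / 0.1900 = [0.1591 + 0.0900] / 0.1900 = 1.3111 ≈ 1.31
N(d₁) = N(1.31) = 0.9049
Δ_put = N(d₁) − 1 = 0.9049 − 1 = -0.0951

-0.0951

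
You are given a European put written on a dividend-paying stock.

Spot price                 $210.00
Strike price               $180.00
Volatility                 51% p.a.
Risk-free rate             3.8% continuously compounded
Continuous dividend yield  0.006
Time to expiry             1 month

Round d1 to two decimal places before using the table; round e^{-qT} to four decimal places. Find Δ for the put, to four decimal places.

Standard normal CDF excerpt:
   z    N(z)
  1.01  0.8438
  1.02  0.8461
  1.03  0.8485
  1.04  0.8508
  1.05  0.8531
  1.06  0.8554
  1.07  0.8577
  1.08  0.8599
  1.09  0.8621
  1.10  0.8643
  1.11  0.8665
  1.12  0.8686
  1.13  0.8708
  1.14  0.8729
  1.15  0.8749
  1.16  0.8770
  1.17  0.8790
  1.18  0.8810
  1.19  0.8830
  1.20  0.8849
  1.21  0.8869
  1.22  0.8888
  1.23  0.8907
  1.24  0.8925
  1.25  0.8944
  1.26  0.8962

-0.1270

σ√T = 0.51·√0.08333 = 0.1472
d₁ = [ln(210/180) + (0.038 − 0.006 + 0.51²/2)·0.08333] / 0.1472 = [0.1542 + 0.0135] / 0.1472 = 1.1388 → 1.14
N(d₁) = N(1.14) = 0.8729
Δ_put = exp(−qT)·(N(d₁) − 1) = 0.9995·(0.8729 − 1) = -0.1270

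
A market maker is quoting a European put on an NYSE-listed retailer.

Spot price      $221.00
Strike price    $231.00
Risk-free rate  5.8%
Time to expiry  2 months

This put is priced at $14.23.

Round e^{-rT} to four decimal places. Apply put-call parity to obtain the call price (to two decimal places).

$6.45

exp(−rT) = exp(−0.058·0.1667) = 0.9904
Put-call parity: C − P = S − K·e^(−rT) = 221 − 231·0.9904 = 221 − 228.7824 = -7.7824
C = P + (C − P) = 14.23 + (-7.7824) = 6.4476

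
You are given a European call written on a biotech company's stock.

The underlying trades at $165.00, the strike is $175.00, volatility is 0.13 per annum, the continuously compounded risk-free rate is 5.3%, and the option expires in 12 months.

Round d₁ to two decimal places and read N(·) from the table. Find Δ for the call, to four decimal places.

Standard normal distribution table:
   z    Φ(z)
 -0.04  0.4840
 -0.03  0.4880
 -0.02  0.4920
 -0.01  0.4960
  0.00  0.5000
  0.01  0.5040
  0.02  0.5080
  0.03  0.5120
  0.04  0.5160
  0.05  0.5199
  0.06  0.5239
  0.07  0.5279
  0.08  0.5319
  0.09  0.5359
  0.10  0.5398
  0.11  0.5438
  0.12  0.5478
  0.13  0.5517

0.5080

σ√T = 0.13·√1 = 0.1300
d₁ = [ln(165/175) + (0.053 + 0.13²/2)·1] / 0.1300 = [-0.0588 + 0.0614] / 0.1300 = 0.0201 → 0.02
N(d₁) = N(0.02) = 0.5080
Δ_call = N(d₁) = 0.5080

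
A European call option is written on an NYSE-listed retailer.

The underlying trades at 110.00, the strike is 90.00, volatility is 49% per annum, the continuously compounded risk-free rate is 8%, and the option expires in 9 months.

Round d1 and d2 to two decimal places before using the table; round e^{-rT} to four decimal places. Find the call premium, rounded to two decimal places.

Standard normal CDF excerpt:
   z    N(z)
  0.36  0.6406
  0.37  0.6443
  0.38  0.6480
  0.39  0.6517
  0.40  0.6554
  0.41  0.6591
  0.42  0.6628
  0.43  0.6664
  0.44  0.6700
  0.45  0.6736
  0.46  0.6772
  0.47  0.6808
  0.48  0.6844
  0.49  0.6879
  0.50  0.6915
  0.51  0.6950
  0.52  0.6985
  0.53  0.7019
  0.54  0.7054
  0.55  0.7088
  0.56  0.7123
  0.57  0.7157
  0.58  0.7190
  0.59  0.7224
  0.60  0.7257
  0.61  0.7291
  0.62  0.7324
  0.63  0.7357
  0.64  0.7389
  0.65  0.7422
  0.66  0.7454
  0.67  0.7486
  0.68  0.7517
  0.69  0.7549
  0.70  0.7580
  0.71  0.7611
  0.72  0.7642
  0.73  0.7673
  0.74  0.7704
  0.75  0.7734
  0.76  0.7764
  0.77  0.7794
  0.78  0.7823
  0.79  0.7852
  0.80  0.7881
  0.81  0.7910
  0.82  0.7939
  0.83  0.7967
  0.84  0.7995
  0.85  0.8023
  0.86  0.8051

32.08

T = 0.75;  σ√T = 0.4244
ln(S/K) + (r + σ²/2)T = ln(110/90) + (0.08 + 0.49²/2)·0.75 = 0.2007 + 0.1500 = 0.3507
d₁ = 0.3507 / 0.4244 = 0.8265 ⇒ 0.83
d₂ = d₁ − σ√T = 0.8265 − 0.4244 = 0.4021 ⇒ 0.40
e^(−rT) = e^(−0.08·0.75) = 0.9418
N(d₁) = N(0.83) = 0.7967;  N(d₂) = N(0.40) = 0.6554
C = 110·0.7967 − 90·0.9418·0.6554 = 87.6370 − 55.5530 = 32.0840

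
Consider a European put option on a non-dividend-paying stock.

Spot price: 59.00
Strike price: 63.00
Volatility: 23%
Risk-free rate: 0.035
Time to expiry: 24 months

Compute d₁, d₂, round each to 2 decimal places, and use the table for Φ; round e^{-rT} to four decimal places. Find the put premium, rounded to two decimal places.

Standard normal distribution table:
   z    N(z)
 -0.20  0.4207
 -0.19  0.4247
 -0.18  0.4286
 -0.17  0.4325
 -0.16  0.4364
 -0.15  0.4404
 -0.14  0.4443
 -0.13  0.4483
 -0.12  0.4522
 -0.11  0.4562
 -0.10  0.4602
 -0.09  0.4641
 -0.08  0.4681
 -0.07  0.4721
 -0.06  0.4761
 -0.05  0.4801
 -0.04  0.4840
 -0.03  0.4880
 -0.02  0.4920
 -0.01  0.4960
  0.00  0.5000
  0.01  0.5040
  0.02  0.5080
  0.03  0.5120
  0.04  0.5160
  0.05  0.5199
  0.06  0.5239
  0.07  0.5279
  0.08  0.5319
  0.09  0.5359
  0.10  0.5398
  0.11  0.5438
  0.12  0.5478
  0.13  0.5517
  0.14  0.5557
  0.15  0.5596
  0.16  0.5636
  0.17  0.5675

T = 2;  σ√T = 0.3253
d₁ = [ln(59/63) + (0.035 + 0.23²/2)·2] / 0.3253 = [-0.0656 + 0.1229] / 0.3253 = 0.1762 ≈ 0.18
d₂ = d₁ − σ√T = 0.1762 − 0.3253 = -0.1491 ≈ -0.15
exp(−rT) = exp(−0.035·2) = 0.9324
N(−d₂) = N(0.15) = 0.5596;  N(−d₁) = N(-0.18) = 0.4286
P = 63·0.9324·0.5596 − 59·0.4286 = 32.8716 − 25.2874 = 7.5842

7.58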